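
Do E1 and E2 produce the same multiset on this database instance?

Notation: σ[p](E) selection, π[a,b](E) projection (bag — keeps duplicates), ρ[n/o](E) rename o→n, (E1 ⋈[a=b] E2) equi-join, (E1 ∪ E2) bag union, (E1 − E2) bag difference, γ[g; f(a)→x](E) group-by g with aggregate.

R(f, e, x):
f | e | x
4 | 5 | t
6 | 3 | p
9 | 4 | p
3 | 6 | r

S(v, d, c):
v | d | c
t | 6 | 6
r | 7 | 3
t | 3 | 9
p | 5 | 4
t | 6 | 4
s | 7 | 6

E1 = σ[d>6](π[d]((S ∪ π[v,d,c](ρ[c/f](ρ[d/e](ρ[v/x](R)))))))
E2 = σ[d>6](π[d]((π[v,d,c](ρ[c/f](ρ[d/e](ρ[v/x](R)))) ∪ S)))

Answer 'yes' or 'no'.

E1 subexpression sizes:
  S → 6
  R → 4
  ρ[v/x](R) → 4
  ρ[d/e](ρ[v/x](R)) → 4
  ρ[c/f](ρ[d/e](ρ[v/x](R))) → 4
  π[v,d,c](ρ[c/f](ρ[d/e](ρ[v/x](R)))) → 4
  (S ∪ π[v,d,c](ρ[c/f](ρ[d/e](ρ[v/x](R))))) → 10
  π[d]((S ∪ π[v,d,c](ρ[c/f](ρ[d/e](ρ[v/x](R)))))) → 10
  σ[d>6](π[d]((S ∪ π[v,d,c](ρ[c/f](ρ[d/e](ρ[v/x](R))))))) → 2
E2 subexpression sizes:
  R → 4
  ρ[v/x](R) → 4
  ρ[d/e](ρ[v/x](R)) → 4
  ρ[c/f](ρ[d/e](ρ[v/x](R))) → 4
  π[v,d,c](ρ[c/f](ρ[d/e](ρ[v/x](R)))) → 4
  S → 6
  (π[v,d,c](ρ[c/f](ρ[d/e](ρ[v/x](R)))) ∪ S) → 10
  π[d]((π[v,d,c](ρ[c/f](ρ[d/e](ρ[v/x](R)))) ∪ S)) → 10
  σ[d>6](π[d]((π[v,d,c](ρ[c/f](ρ[d/e](ρ[v/x](R)))) ∪ S))) → 2

E1 and E2 produce the same multiset:
d
7
7

yes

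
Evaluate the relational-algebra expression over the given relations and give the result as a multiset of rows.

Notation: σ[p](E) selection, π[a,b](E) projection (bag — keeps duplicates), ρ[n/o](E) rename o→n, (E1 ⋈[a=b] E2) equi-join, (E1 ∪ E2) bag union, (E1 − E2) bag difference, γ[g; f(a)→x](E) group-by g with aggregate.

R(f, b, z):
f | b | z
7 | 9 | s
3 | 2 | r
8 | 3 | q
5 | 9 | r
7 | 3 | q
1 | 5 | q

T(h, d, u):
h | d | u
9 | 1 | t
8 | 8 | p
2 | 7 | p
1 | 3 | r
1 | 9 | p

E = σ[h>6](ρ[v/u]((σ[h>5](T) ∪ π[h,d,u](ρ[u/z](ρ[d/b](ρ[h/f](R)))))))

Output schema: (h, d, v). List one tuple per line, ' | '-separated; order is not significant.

Stepwise |·|:
  T → 5
  σ[h>5](T) → 2
  R → 6
  ρ[h/f](R) → 6
  ρ[d/b](ρ[h/f](R)) → 6
  ρ[u/z](ρ[d/b](ρ[h/f](R))) → 6
  π[h,d,u](ρ[u/z](ρ[d/b](ρ[h/f](R)))) → 6
  (σ[h>5](T) ∪ π[h,d,u](ρ[u/z](ρ[d/b](ρ[h/f](R))))) → 8
  ρ[v/u]((σ[h>5](T) ∪ π[h,d,u](ρ[u/z](ρ[d/b](ρ[h/f](R)))))) → 8
  σ[h>6](ρ[v/u]((σ[h>5](T) ∪ π[h,d,u](ρ[u/z](ρ[d/b](ρ[h/f](R))))))) → 5

== RESULT ==
h | d | v
7 | 3 | q
7 | 9 | s
8 | 3 | q
8 | 8 | p
9 | 1 | t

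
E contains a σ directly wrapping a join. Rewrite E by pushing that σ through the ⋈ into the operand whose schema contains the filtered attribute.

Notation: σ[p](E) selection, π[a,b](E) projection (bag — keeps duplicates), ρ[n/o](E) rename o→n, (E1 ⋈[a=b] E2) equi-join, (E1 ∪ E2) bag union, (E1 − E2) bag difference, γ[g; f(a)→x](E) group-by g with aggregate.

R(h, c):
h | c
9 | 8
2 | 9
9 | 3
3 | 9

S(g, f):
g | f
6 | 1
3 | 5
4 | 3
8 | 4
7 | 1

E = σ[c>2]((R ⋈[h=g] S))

σ filters on c, owned by the left side.
E' = (σ[c>2](R) ⋈[h=g] S)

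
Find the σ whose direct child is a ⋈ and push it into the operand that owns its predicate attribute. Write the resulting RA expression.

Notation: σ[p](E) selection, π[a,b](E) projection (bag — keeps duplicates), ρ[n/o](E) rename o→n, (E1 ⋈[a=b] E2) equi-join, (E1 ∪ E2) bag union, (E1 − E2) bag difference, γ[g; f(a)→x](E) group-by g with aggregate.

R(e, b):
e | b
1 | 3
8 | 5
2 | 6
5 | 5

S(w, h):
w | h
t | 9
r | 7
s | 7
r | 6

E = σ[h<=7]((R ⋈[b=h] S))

σ filters on h, owned by the right side.
E' = (R ⋈[b=h] σ[h<=7](S))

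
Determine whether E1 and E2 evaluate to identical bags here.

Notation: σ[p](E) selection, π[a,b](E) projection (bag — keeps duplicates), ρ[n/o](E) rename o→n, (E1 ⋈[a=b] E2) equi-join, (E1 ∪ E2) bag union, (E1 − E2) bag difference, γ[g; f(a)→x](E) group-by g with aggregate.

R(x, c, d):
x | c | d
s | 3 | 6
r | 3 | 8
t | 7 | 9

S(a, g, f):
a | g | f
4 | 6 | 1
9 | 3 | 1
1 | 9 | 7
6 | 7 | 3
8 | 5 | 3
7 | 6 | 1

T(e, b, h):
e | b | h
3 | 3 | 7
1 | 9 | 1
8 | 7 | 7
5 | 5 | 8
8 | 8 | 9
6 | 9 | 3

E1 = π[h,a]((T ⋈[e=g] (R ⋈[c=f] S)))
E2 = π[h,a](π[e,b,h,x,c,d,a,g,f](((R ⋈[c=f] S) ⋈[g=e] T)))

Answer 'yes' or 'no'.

E1 row counts bottom-up:
  T → 6
  R → 3
  S → 6
  (R ⋈[c=f] S) → 5
  (T ⋈[e=g] (R ⋈[c=f] S)) → 2
  π[h,a]((T ⋈[e=g] (R ⋈[c=f] S))) → 2
E2 row counts bottom-up:
  R → 3
  S → 6
  (R ⋈[c=f] S) → 5
  T → 6
  ((R ⋈[c=f] S) ⋈[g=e] T) → 2
  π[e,b,h,x,c,d,a,g,f](((R ⋈[c=f] S) ⋈[g=e] T)) → 2
  π[h,a](π[e,b,h,x,c,d,a,g,f](((R ⋈[c=f] S) ⋈[g=e] T))) → 2

E1 and E2 produce the same multiset:
h | a
8 | 8
8 | 8

yes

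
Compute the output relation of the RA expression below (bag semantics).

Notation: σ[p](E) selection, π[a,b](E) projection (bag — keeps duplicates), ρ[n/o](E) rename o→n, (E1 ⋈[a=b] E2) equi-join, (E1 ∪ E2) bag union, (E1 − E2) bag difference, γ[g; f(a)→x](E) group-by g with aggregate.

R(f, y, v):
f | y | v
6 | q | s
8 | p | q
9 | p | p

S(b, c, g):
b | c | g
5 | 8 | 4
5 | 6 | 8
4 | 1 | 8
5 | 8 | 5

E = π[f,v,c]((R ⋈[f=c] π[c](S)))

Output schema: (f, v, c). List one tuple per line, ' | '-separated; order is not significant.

Row counts bottom-up:
  R → 3
  S → 4
  π[c](S) → 4
  (R ⋈[f=c] π[c](S)) → 3
  π[f,v,c]((R ⋈[f=c] π[c](S))) → 3

== RESULT ==
f | v | c
6 | s | 6
8 | q | 8
8 | q | 8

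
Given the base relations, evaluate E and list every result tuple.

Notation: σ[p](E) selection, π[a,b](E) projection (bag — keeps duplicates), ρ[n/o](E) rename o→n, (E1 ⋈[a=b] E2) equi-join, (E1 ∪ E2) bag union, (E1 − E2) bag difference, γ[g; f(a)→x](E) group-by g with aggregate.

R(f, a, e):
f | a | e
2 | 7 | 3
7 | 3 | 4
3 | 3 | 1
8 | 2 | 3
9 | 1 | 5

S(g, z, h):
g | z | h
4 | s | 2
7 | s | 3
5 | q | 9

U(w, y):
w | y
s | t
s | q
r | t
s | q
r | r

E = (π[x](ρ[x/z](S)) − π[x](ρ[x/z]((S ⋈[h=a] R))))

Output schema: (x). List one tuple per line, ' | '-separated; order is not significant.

Subexpression sizes:
  S → 3
  ρ[x/z](S) → 3
  π[x](ρ[x/z](S)) → 3
  S → 3
  R → 5
  (S ⋈[h=a] R) → 3
  ρ[x/z]((S ⋈[h=a] R)) → 3
  π[x](ρ[x/z]((S ⋈[h=a] R))) → 3
  (π[x](ρ[x/z](S)) − π[x](ρ[x/z]((S ⋈[h=a] R)))) → 1

== RESULT ==
x
q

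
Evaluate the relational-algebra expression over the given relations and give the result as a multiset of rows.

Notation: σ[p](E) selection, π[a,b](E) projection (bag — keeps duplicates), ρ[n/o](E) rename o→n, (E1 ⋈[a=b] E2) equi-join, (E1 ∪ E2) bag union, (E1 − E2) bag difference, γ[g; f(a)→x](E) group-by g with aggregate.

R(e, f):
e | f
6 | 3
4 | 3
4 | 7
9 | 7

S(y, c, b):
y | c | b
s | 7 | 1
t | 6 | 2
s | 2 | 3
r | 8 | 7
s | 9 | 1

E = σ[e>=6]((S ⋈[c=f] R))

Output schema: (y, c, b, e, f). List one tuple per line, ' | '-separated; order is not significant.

Row counts bottom-up:
  S → 5
  R → 4
  (S ⋈[c=f] R) → 2
  σ[e>=6]((S ⋈[c=f] R)) → 1

== RESULT ==
y | c | b | e | f
s | 7 | 1 | 9 | 7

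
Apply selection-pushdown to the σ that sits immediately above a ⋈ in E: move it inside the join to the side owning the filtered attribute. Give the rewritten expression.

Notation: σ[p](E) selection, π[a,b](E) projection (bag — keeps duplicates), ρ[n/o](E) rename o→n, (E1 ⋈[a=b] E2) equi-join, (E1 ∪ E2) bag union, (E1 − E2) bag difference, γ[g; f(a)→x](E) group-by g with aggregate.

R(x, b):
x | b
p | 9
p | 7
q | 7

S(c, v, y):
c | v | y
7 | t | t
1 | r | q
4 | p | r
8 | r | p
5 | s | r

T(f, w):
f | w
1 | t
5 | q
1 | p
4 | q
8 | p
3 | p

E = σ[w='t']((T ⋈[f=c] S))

σ filters on w, owned by the left side.
E' = (σ[w='t'](T) ⋈[f=c] S)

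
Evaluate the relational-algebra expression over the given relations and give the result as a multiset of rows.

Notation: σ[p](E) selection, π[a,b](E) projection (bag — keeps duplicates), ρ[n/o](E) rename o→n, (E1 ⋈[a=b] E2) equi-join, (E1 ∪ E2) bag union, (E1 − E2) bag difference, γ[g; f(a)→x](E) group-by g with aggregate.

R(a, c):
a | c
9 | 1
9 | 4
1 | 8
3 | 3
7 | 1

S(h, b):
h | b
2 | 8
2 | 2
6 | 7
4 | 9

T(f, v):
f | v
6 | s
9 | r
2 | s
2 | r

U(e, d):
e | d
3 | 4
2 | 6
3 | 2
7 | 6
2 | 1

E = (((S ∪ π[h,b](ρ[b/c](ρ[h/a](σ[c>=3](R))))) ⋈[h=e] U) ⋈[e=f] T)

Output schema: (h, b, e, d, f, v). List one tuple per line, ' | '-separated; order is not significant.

Stepwise |·|:
  S → 4
  R → 5
  σ[c>=3](R) → 3
  ρ[h/a](σ[c>=3](R)) → 3
  ρ[b/c](ρ[h/a](σ[c>=3](R))) → 3
  π[h,b](ρ[b/c](ρ[h/a](σ[c>=3](R)))) → 3
  (S ∪ π[h,b](ρ[b/c](ρ[h/a](σ[c>=3](R))))) → 7
  U → 5
  ((S ∪ π[h,b](ρ[b/c](ρ[h/a](σ[c>=3](R))))) ⋈[h=e] U) → 6
  T → 4
  (((S ∪ π[h,b](ρ[b/c](ρ[h/a](σ[c>=3](R))))) ⋈[h=e] U) ⋈[e=f] T) → 8

== RESULT ==
h | b | e | d | f | v
2 | 2 | 2 | 1 | 2 | r
2 | 2 | 2 | 1 | 2 | s
2 | 2 | 2 | 6 | 2 | r
2 | 2 | 2 | 6 | 2 | s
2 | 8 | 2 | 1 | 2 | r
2 | 8 | 2 | 1 | 2 | s
2 | 8 | 2 | 6 | 2 | r
2 | 8 | 2 | 6 | 2 | s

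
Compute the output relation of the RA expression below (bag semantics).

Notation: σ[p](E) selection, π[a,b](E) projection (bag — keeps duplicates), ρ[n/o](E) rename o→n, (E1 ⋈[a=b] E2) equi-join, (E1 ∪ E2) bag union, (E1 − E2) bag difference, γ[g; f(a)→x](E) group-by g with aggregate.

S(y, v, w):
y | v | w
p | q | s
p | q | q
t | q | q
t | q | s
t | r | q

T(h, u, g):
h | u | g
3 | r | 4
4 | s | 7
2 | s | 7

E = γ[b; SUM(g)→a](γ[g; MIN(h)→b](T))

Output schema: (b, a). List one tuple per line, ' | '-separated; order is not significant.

Stepwise |·|:
  T → 3
  γ[g; MIN(h)→b](T) → 2
  γ[b; SUM(g)→a](γ[g; MIN(h)→b](T)) → 2

== RESULT ==
b | a
2 | 7
3 | 4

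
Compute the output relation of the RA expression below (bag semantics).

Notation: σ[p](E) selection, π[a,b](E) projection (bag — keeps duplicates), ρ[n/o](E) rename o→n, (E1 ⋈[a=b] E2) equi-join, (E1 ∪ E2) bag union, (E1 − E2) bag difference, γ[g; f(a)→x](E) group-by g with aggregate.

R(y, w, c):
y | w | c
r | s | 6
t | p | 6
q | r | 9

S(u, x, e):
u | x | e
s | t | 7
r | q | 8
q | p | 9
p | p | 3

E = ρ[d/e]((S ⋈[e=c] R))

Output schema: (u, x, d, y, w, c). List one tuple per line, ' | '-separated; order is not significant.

Subexpression sizes:
  S → 4
  R → 3
  (S ⋈[e=c] R) → 1
  ρ[d/e]((S ⋈[e=c] R)) → 1

== RESULT ==
u | x | d | y | w | c
q | p | 9 | q | r | 9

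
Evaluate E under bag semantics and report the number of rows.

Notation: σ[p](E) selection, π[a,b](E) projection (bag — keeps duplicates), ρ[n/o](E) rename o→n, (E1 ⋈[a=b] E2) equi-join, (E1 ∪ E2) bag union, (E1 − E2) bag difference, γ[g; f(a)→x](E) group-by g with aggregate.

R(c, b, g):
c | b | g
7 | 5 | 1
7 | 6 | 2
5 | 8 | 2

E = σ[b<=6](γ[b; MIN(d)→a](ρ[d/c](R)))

Subexpression sizes:
  R → 3
  ρ[d/c](R) → 3
  γ[b; MIN(d)→a](ρ[d/c](R)) → 3
  σ[b<=6](γ[b; MIN(d)→a](ρ[d/c](R))) → 2

|E| = 2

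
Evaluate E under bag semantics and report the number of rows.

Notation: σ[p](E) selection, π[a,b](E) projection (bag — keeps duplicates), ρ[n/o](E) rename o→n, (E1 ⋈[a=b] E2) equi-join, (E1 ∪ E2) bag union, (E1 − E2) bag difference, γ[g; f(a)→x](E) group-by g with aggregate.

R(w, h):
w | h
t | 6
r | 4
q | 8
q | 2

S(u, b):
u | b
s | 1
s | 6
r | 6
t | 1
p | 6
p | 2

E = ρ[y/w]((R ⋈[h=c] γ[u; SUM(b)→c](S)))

Subexpression sizes:
  R → 4
  S → 6
  γ[u; SUM(b)→c](S) → 4
  (R ⋈[h=c] γ[u; SUM(b)→c](S)) → 2
  ρ[y/w]((R ⋈[h=c] γ[u; SUM(b)→c](S))) → 2

|E| = 2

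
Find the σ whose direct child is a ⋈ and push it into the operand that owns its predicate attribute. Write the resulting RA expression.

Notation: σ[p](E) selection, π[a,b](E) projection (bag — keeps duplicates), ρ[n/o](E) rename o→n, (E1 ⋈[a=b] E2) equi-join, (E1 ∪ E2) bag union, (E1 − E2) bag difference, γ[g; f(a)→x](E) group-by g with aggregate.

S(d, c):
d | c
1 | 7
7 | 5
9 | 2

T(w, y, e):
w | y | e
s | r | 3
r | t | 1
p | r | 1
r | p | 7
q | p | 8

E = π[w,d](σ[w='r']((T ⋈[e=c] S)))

σ filters on w, owned by the left side.
E' = π[w,d]((σ[w='r'](T) ⋈[e=c] S))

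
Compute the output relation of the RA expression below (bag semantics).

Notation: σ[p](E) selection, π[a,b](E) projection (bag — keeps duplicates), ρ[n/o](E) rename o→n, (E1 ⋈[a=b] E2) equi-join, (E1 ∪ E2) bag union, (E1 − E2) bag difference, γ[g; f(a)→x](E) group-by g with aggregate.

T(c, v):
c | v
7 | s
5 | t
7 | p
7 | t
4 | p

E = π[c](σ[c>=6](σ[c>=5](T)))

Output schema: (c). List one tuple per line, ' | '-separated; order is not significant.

Per-node cardinality:
  T → 5
  σ[c>=5](T) → 4
  σ[c>=6](σ[c>=5](T)) → 3
  π[c](σ[c>=6](σ[c>=5](T))) → 3

== RESULT ==
c
7
7
7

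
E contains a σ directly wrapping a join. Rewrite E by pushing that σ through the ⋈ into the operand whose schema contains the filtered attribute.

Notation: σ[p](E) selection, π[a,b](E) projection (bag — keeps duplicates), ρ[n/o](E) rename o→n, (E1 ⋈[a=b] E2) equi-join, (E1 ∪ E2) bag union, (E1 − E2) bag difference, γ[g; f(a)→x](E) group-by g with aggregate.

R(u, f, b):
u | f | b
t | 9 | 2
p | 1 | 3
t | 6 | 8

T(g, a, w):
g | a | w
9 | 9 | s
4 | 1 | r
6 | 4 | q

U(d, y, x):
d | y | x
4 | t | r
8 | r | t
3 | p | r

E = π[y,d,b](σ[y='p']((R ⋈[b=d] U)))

σ filters on y, owned by the right side.
E' = π[y,d,b]((R ⋈[b=d] σ[y='p'](U)))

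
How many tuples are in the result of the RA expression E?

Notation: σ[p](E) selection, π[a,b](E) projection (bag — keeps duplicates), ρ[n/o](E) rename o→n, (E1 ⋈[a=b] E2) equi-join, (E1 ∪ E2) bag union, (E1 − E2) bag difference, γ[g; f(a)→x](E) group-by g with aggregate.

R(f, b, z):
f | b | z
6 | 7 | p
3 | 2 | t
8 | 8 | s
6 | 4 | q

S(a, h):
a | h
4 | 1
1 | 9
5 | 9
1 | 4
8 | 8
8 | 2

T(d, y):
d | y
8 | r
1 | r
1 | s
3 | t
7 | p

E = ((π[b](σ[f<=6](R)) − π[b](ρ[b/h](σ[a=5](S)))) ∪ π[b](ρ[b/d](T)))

Subexpression sizes:
  R → 4
  σ[f<=6](R) → 3
  π[b](σ[f<=6](R)) → 3
  S → 6
  σ[a=5](S) → 1
  ρ[b/h](σ[a=5](S)) → 1
  π[b](ρ[b/h](σ[a=5](S))) → 1
  (π[b](σ[f<=6](R)) − π[b](ρ[b/h](σ[a=5](S)))) → 3
  T → 5
  ρ[b/d](T) → 5
  π[b](ρ[b/d](T)) → 5
  ((π[b](σ[f<=6](R)) − π[b](ρ[b/h](σ[a=5](S)))) ∪ π[b](ρ[b/d](T))) → 8

|E| = 8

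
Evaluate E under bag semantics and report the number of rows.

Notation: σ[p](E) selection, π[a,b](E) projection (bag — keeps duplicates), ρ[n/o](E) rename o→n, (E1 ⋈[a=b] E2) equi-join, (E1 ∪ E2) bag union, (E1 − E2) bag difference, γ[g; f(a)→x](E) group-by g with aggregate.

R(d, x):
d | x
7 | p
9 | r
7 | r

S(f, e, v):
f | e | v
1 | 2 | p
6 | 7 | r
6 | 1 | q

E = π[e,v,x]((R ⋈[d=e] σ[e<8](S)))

Subexpression sizes:
  R → 3
  S → 3
  σ[e<8](S) → 3
  (R ⋈[d=e] σ[e<8](S)) → 2
  π[e,v,x]((R ⋈[d=e] σ[e<8](S))) → 2

|E| = 2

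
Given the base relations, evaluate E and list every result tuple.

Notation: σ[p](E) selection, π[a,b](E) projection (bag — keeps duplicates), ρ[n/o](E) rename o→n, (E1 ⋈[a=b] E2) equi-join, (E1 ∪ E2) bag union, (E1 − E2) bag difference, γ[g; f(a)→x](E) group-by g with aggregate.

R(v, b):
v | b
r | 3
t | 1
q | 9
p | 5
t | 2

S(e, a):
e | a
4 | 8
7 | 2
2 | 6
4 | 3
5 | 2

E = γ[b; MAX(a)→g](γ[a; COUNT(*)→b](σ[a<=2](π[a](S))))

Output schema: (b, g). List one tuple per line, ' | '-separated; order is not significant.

Stepwise |·|:
  S → 5
  π[a](S) → 5
  σ[a<=2](π[a](S)) → 2
  γ[a; COUNT(*)→b](σ[a<=2](π[a](S))) → 1
  γ[b; MAX(a)→g](γ[a; COUNT(*)→b](σ[a<=2](π[a](S)))) → 1

== RESULT ==
b | g
2 | 2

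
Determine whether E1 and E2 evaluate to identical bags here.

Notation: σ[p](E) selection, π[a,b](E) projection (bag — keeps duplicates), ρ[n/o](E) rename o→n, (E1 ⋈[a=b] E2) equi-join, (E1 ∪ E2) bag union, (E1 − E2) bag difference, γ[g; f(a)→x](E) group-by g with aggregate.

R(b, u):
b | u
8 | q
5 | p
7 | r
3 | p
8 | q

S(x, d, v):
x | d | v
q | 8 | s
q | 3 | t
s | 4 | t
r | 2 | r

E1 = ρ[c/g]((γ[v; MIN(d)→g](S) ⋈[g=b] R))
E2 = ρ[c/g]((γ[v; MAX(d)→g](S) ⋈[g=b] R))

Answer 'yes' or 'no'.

E1 per-node cardinality:
  S → 4
  γ[v; MIN(d)→g](S) → 3
  R → 5
  (γ[v; MIN(d)→g](S) ⋈[g=b] R) → 3
  ρ[c/g]((γ[v; MIN(d)→g](S) ⋈[g=b] R)) → 3
E2 per-node cardinality:
  S → 4
  γ[v; MAX(d)→g](S) → 3
  R → 5
  (γ[v; MAX(d)→g](S) ⋈[g=b] R) → 2
  ρ[c/g]((γ[v; MAX(d)→g](S) ⋈[g=b] R)) → 2

E1 result:
v | c | b | u
s | 8 | 8 | q
s | 8 | 8 | q
t | 3 | 3 | p
E2 result:
v | c | b | u
s | 8 | 8 | q
s | 8 | 8 | q
Witness: ('t', 3, 3, 'p') appears 1× in E1 but 0× in E2.

no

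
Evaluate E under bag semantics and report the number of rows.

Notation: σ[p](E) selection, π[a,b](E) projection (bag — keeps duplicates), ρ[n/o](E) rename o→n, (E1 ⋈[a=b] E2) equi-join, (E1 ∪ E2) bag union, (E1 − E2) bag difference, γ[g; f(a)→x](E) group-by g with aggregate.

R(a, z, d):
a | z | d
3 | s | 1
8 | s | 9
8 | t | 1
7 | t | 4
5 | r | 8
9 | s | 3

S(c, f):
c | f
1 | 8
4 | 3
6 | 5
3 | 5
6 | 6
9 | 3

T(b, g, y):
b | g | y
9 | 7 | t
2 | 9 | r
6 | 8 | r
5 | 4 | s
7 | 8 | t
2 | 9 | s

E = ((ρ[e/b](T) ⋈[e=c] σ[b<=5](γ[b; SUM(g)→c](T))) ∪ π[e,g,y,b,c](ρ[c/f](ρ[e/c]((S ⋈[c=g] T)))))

Per-node cardinality:
  T → 6
  ρ[e/b](T) → 6
  T → 6
  γ[b; SUM(g)→c](T) → 5
  σ[b<=5](γ[b; SUM(g)→c](T)) → 2
  (ρ[e/b](T) ⋈[e=c] σ[b<=5](γ[b; SUM(g)→c](T))) → 0
  S → 6
  T → 6
  (S ⋈[c=g] T) → 3
  ρ[e/c]((S ⋈[c=g] T)) → 3
  ρ[c/f](ρ[e/c]((S ⋈[c=g] T))) → 3
  π[e,g,y,b,c](ρ[c/f](ρ[e/c]((S ⋈[c=g] T)))) → 3
  ((ρ[e/b](T) ⋈[e=c] σ[b<=5](γ[b; SUM(g)→c](T))) ∪ π[e,g,y,b,c](ρ[c/f](ρ[e/c]((S ⋈[c=g] T))))) → 3

|E| = 3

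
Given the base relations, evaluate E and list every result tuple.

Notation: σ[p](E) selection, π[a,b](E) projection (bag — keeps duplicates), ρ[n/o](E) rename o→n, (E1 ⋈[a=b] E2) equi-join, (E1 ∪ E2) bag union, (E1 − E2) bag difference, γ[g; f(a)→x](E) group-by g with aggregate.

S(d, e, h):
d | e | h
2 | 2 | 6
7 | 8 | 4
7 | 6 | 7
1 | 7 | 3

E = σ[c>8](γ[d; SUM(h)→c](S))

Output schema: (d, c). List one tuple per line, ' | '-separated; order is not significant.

Subexpression sizes:
  S → 4
  γ[d; SUM(h)→c](S) → 3
  σ[c>8](γ[d; SUM(h)→c](S)) → 1

== RESULT ==
d | c
7 | 11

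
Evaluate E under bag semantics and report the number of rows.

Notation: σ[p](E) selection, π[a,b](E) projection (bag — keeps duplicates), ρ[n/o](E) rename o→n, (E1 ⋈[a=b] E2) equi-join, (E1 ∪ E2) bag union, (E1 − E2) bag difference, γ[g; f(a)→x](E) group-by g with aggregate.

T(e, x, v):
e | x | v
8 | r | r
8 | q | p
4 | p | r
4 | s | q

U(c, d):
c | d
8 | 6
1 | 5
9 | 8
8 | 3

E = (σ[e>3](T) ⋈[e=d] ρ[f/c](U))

Subexpression sizes:
  T → 4
  σ[e>3](T) → 4
  U → 4
  ρ[f/c](U) → 4
  (σ[e>3](T) ⋈[e=d] ρ[f/c](U)) → 2

|E| = 2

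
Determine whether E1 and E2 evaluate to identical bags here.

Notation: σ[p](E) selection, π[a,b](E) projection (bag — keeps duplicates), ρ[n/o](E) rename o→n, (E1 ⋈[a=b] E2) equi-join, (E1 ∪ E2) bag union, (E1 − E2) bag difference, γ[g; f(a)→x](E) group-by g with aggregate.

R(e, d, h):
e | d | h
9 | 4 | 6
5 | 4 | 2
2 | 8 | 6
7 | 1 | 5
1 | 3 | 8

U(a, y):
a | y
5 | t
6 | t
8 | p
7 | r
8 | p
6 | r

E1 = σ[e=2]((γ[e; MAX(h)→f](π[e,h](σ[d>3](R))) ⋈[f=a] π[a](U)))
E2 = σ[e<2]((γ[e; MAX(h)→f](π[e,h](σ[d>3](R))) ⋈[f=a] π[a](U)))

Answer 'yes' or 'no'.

E1 per-node cardinality:
  R → 5
  σ[d>3](R) → 3
  π[e,h](σ[d>3](R)) → 3
  γ[e; MAX(h)→f](π[e,h](σ[d>3](R))) → 3
  U → 6
  π[a](U) → 6
  (γ[e; MAX(h)→f](π[e,h](σ[d>3](R))) ⋈[f=a] π[a](U)) → 4
  σ[e=2]((γ[e; MAX(h)→f](π[e,h](σ[d>3](R))) ⋈[f=a] π[a](U))) → 2
E2 per-node cardinality:
  R → 5
  σ[d>3](R) → 3
  π[e,h](σ[d>3](R)) → 3
  γ[e; MAX(h)→f](π[e,h](σ[d>3](R))) → 3
  U → 6
  π[a](U) → 6
  (γ[e; MAX(h)→f](π[e,h](σ[d>3](R))) ⋈[f=a] π[a](U)) → 4
  σ[e<2]((γ[e; MAX(h)→f](π[e,h](σ[d>3](R))) ⋈[f=a] π[a](U))) → 0

E1 result:
e | f | a
2 | 6 | 6
2 | 6 | 6
E2 result:
e | f | a
(0 rows)
Witness: (2, 6, 6) appears 2× in E1 but 0× in E2.

no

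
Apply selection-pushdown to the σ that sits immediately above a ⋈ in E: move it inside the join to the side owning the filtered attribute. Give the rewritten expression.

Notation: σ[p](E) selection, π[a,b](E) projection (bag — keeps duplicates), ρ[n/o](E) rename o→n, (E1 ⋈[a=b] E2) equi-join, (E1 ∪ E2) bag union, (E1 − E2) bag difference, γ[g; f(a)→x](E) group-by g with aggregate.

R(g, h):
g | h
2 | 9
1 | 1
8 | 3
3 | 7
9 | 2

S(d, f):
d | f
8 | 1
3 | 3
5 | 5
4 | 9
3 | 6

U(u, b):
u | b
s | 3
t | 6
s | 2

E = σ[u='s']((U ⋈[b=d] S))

σ filters on u, owned by the left side.
E' = (σ[u='s'](U) ⋈[b=d] S)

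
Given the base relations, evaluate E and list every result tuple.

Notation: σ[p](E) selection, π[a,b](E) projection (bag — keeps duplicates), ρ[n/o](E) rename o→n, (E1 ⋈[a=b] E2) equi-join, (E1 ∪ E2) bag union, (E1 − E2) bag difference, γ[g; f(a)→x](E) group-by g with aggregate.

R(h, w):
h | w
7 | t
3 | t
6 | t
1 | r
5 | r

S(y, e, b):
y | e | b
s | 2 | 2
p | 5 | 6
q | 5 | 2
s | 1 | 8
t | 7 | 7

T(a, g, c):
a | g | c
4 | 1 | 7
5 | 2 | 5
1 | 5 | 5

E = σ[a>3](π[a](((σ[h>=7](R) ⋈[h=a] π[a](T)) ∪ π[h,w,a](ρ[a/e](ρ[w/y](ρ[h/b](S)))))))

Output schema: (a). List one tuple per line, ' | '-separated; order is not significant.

Stepwise |·|:
  R → 5
  σ[h>=7](R) → 1
  T → 3
  π[a](T) → 3
  (σ[h>=7](R) ⋈[h=a] π[a](T)) → 0
  S → 5
  ρ[h/b](S) → 5
  ρ[w/y](ρ[h/b](S)) → 5
  ρ[a/e](ρ[w/y](ρ[h/b](S))) → 5
  π[h,w,a](ρ[a/e](ρ[w/y](ρ[h/b](S)))) → 5
  ((σ[h>=7](R) ⋈[h=a] π[a](T)) ∪ π[h,w,a](ρ[a/e](ρ[w/y](ρ[h/b](S))))) → 5
  π[a](((σ[h>=7](R) ⋈[h=a] π[a](T)) ∪ π[h,w,a](ρ[a/e](ρ[w/y](ρ[h/b](S)))))) → 5
  σ[a>3](π[a](((σ[h>=7](R) ⋈[h=a] π[a](T)) ∪ π[h,w,a](ρ[a/e](ρ[w/y](ρ[h/b](S))))))) → 3

== RESULT ==
a
5
5
7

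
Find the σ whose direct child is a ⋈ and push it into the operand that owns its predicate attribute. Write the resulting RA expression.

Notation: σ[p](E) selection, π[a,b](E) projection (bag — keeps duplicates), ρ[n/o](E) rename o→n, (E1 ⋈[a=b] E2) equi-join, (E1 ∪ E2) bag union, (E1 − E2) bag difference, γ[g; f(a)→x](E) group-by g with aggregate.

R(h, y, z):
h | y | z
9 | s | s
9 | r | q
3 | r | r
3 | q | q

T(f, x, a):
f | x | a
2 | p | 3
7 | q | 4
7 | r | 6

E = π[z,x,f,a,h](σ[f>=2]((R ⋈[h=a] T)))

σ filters on f, owned by the right side.
E' = π[z,x,f,a,h]((R ⋈[h=a] σ[f>=2](T)))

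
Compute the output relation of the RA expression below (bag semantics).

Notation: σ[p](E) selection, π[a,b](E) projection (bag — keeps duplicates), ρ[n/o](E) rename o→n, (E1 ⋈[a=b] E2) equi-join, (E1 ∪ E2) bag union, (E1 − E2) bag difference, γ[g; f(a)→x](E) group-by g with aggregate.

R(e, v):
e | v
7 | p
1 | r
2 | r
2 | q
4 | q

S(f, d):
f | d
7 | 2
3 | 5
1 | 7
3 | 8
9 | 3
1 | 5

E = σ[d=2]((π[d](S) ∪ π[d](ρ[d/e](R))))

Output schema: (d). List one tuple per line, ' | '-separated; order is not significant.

Subexpression sizes:
  S → 6
  π[d](S) → 6
  R → 5
  ρ[d/e](R) → 5
  π[d](ρ[d/e](R)) → 5
  (π[d](S) ∪ π[d](ρ[d/e](R))) → 11
  σ[d=2]((π[d](S) ∪ π[d](ρ[d/e](R)))) → 3

== RESULT ==
d
2
2
2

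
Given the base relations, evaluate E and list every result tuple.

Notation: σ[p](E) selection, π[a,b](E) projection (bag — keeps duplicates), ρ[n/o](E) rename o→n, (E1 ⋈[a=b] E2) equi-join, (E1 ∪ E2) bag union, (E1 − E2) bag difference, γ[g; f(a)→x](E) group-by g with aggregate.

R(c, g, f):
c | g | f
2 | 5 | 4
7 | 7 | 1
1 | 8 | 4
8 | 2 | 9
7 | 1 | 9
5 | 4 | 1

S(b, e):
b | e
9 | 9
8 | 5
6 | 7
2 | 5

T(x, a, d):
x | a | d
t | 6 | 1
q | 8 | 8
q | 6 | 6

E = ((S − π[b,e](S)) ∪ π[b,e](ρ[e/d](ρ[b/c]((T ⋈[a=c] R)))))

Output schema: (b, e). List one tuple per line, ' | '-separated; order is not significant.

Row counts bottom-up:
  S → 4
  S → 4
  π[b,e](S) → 4
  (S − π[b,e](S)) → 0
  T → 3
  R → 6
  (T ⋈[a=c] R) → 1
  ρ[b/c]((T ⋈[a=c] R)) → 1
  ρ[e/d](ρ[b/c]((T ⋈[a=c] R))) → 1
  π[b,e](ρ[e/d](ρ[b/c]((T ⋈[a=c] R)))) → 1
  ((S − π[b,e](S)) ∪ π[b,e](ρ[e/d](ρ[b/c]((T ⋈[a=c] R))))) → 1

== RESULT ==
b | e
8 | 8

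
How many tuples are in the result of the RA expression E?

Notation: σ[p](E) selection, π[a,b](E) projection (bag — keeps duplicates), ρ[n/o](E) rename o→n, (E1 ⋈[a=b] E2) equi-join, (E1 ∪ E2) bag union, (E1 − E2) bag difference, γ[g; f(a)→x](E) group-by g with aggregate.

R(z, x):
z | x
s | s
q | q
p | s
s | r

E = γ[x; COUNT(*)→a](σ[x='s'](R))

Stepwise |·|:
  R → 4
  σ[x='s'](R) → 2
  γ[x; COUNT(*)→a](σ[x='s'](R)) → 1

|E| = 1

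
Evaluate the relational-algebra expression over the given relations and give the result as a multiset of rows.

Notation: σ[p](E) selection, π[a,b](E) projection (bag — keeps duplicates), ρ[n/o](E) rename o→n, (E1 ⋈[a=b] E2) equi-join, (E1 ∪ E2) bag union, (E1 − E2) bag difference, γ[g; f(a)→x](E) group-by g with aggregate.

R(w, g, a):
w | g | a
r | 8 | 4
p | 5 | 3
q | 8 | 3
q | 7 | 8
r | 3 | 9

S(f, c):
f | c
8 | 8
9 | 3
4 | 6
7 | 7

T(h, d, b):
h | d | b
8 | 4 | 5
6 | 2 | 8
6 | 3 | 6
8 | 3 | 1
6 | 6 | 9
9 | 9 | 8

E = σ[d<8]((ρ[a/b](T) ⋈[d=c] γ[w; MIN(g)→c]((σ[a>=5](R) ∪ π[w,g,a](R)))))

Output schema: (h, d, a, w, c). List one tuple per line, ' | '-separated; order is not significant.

Stepwise |·|:
  T → 6
  ρ[a/b](T) → 6
  R → 5
  σ[a>=5](R) → 2
  R → 5
  π[w,g,a](R) → 5
  (σ[a>=5](R) ∪ π[w,g,a](R)) → 7
  γ[w; MIN(g)→c]((σ[a>=5](R) ∪ π[w,g,a](R))) → 3
  (ρ[a/b](T) ⋈[d=c] γ[w; MIN(g)→c]((σ[a>=5](R) ∪ π[w,g,a](R)))) → 2
  σ[d<8]((ρ[a/b](T) ⋈[d=c] γ[w; MIN(g)→c]((σ[a>=5](R) ∪ π[w,g,a](R))))) → 2

== RESULT ==
h | d | a | w | c
6 | 3 | 6 | r | 3
8 | 3 | 1 | r | 3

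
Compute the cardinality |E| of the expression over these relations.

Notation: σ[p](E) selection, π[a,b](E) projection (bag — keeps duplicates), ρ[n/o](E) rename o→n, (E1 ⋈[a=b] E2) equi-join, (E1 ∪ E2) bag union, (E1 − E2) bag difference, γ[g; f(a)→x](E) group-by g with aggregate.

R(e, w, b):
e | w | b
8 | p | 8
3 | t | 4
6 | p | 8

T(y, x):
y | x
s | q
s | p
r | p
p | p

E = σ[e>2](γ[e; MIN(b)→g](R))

Stepwise |·|:
  R → 3
  γ[e; MIN(b)→g](R) → 3
  σ[e>2](γ[e; MIN(b)→g](R)) → 3

|E| = 3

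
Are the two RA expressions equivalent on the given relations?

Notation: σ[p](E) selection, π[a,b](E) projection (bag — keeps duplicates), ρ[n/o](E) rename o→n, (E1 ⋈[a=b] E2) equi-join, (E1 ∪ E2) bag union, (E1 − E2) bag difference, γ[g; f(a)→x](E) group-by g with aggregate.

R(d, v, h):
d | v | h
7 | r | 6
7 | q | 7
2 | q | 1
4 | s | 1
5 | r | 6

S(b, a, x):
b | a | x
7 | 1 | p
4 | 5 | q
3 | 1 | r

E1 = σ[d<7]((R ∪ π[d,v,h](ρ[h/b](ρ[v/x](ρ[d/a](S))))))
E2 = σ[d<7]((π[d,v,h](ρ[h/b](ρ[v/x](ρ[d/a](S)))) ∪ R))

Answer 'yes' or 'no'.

E1 stepwise |·|:
  R → 5
  S → 3
  ρ[d/a](S) → 3
  ρ[v/x](ρ[d/a](S)) → 3
  ρ[h/b](ρ[v/x](ρ[d/a](S))) → 3
  π[d,v,h](ρ[h/b](ρ[v/x](ρ[d/a](S)))) → 3
  (R ∪ π[d,v,h](ρ[h/b](ρ[v/x](ρ[d/a](S))))) → 8
  σ[d<7]((R ∪ π[d,v,h](ρ[h/b](ρ[v/x](ρ[d/a](S)))))) → 6
E2 stepwise |·|:
  S → 3
  ρ[d/a](S) → 3
  ρ[v/x](ρ[d/a](S)) → 3
  ρ[h/b](ρ[v/x](ρ[d/a](S))) → 3
  π[d,v,h](ρ[h/b](ρ[v/x](ρ[d/a](S)))) → 3
  R → 5
  (π[d,v,h](ρ[h/b](ρ[v/x](ρ[d/a](S)))) ∪ R) → 8
  σ[d<7]((π[d,v,h](ρ[h/b](ρ[v/x](ρ[d/a](S)))) ∪ R)) → 6

E1 and E2 produce the same multiset:
d | v | h
1 | p | 7
1 | r | 3
2 | q | 1
4 | s | 1
5 | q | 4
5 | r | 6

yes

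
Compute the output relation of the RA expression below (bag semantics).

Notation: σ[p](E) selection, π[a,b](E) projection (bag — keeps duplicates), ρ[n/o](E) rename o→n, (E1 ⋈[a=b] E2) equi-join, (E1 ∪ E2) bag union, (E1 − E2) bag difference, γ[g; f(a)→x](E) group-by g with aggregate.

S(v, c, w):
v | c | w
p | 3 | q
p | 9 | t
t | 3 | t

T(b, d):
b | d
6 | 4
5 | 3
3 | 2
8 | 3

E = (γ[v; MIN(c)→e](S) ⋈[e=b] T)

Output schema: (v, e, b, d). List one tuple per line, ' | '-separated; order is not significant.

Subexpression sizes:
  S → 3
  γ[v; MIN(c)→e](S) → 2
  T → 4
  (γ[v; MIN(c)→e](S) ⋈[e=b] T) → 2

== RESULT ==
v | e | b | d
p | 3 | 3 | 2
t | 3 | 3 | 2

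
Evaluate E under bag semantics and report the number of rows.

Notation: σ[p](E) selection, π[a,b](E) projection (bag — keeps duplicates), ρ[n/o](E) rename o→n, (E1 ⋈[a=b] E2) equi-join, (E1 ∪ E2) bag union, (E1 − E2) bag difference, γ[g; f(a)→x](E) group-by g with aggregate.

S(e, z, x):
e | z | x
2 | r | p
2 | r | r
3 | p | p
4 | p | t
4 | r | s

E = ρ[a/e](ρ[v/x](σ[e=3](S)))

Row counts bottom-up:
  S → 5
  σ[e=3](S) → 1
  ρ[v/x](σ[e=3](S)) → 1
  ρ[a/e](ρ[v/x](σ[e=3](S))) → 1

|E| = 1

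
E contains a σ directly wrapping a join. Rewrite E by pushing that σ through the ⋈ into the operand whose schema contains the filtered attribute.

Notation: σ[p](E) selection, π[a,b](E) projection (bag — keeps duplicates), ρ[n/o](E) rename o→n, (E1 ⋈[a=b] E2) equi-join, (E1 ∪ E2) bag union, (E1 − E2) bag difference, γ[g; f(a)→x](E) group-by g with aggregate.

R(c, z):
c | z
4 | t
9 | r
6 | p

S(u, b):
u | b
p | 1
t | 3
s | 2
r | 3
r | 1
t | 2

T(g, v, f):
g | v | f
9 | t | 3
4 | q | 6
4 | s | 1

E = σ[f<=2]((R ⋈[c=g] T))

σ filters on f, owned by the right side.
E' = (R ⋈[c=g] σ[f<=2](T))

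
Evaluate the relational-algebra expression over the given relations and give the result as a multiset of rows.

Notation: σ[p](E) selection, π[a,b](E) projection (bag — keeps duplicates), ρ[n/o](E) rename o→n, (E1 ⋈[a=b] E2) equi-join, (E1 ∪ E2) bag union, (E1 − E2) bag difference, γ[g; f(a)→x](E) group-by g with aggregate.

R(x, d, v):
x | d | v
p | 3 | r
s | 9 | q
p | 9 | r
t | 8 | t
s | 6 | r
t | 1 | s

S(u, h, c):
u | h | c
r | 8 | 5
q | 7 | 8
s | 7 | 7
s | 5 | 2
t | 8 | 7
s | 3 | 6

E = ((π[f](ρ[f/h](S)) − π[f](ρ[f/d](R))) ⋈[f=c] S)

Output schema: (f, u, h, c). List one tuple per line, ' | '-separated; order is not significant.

Row counts bottom-up:
  S → 6
  ρ[f/h](S) → 6
  π[f](ρ[f/h](S)) → 6
  R → 6
  ρ[f/d](R) → 6
  π[f](ρ[f/d](R)) → 6
  (π[f](ρ[f/h](S)) − π[f](ρ[f/d](R))) → 4
  S → 6
  ((π[f](ρ[f/h](S)) − π[f](ρ[f/d](R))) ⋈[f=c] S) → 6

== RESULT ==
f | u | h | c
5 | r | 8 | 5
7 | s | 7 | 7
7 | s | 7 | 7
7 | t | 8 | 7
7 | t | 8 | 7
8 | q | 7 | 8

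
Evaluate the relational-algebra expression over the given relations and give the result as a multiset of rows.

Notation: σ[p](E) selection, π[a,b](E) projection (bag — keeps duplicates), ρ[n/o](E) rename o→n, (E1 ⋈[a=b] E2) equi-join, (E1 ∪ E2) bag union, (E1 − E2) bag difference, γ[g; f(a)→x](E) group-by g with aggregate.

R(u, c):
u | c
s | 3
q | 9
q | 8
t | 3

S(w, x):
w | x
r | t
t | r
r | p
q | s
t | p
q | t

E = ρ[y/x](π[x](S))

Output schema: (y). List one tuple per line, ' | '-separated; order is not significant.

Row counts bottom-up:
  S → 6
  π[x](S) → 6
  ρ[y/x](π[x](S)) → 6

== RESULT ==
y
p
p
r
s
t
t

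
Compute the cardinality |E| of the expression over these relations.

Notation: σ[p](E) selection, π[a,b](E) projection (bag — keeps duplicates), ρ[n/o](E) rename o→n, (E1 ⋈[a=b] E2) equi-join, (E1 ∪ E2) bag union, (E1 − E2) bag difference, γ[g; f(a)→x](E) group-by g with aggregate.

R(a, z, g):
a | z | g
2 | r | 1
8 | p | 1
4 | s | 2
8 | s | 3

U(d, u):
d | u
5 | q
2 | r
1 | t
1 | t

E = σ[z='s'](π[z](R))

Row counts bottom-up:
  R → 4
  π[z](R) → 4
  σ[z='s'](π[z](R)) → 2

|E| = 2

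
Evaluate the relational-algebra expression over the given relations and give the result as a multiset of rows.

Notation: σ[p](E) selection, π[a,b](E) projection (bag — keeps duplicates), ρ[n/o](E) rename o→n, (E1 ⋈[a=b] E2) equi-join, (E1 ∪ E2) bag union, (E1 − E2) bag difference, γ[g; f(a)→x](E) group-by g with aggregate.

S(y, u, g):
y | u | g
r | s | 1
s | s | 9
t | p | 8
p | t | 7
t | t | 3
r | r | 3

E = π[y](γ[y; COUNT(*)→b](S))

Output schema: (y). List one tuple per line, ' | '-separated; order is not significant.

Stepwise |·|:
  S → 6
  γ[y; COUNT(*)→b](S) → 4
  π[y](γ[y; COUNT(*)→b](S)) → 4

== RESULT ==
y
p
r
s
t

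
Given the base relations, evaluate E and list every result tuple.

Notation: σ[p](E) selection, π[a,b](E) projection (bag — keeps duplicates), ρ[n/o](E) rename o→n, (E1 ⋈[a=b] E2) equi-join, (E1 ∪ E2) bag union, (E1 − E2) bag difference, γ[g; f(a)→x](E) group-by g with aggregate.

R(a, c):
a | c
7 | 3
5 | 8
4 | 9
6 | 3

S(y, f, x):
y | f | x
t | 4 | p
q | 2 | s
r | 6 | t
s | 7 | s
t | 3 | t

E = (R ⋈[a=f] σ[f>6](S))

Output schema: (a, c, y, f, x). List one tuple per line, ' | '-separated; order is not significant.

Stepwise |·|:
  R → 4
  S → 5
  σ[f>6](S) → 1
  (R ⋈[a=f] σ[f>6](S)) → 1

== RESULT ==
a | c | y | f | x
7 | 3 | s | 7 | s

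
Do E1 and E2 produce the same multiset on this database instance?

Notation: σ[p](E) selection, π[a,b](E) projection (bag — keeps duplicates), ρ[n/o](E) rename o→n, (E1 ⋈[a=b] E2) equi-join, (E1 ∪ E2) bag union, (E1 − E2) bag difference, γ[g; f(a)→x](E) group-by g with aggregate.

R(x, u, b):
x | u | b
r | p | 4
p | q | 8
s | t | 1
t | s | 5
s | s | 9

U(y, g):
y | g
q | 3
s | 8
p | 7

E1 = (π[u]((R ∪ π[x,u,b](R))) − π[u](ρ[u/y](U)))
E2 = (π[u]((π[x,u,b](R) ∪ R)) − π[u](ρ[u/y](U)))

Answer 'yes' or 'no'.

E1 per-node cardinality:
  R → 5
  R → 5
  π[x,u,b](R) → 5
  (R ∪ π[x,u,b](R)) → 10
  π[u]((R ∪ π[x,u,b](R))) → 10
  U → 3
  ρ[u/y](U) → 3
  π[u](ρ[u/y](U)) → 3
  (π[u]((R ∪ π[x,u,b](R))) − π[u](ρ[u/y](U))) → 7
E2 per-node cardinality:
  R → 5
  π[x,u,b](R) → 5
  R → 5
  (π[x,u,b](R) ∪ R) → 10
  π[u]((π[x,u,b](R) ∪ R)) → 10
  U → 3
  ρ[u/y](U) → 3
  π[u](ρ[u/y](U)) → 3
  (π[u]((π[x,u,b](R) ∪ R)) − π[u](ρ[u/y](U))) → 7

E1 and E2 produce the same multiset:
u
p
q
s
s
s
t
t

yes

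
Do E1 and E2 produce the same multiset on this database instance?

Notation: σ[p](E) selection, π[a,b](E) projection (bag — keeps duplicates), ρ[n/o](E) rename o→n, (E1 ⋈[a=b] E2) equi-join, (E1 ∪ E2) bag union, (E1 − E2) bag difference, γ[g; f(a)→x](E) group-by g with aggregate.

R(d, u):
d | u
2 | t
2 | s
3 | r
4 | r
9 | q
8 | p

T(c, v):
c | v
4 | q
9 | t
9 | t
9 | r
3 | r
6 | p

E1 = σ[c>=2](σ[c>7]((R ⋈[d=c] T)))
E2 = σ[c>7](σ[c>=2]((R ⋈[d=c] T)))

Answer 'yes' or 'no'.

E1 per-node cardinality:
  R → 6
  T → 6
  (R ⋈[d=c] T) → 5
  σ[c>7]((R ⋈[d=c] T)) → 3
  σ[c>=2](σ[c>7]((R ⋈[d=c] T))) → 3
E2 per-node cardinality:
  R → 6
  T → 6
  (R ⋈[d=c] T) → 5
  σ[c>=2]((R ⋈[d=c] T)) → 5
  σ[c>7](σ[c>=2]((R ⋈[d=c] T))) → 3

E1 and E2 produce the same multiset:
d | u | c | v
9 | q | 9 | r
9 | q | 9 | t
9 | q | 9 | t

yes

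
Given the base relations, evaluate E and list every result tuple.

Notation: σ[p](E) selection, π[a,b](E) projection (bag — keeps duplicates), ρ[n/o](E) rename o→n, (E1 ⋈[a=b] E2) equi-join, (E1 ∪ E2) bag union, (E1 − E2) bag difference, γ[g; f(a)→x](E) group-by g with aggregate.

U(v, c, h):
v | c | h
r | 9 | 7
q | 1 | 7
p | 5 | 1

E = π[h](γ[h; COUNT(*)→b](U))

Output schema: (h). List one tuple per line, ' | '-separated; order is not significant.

Subexpression sizes:
  U → 3
  γ[h; COUNT(*)→b](U) → 2
  π[h](γ[h; COUNT(*)→b](U)) → 2

== RESULT ==
h
1
7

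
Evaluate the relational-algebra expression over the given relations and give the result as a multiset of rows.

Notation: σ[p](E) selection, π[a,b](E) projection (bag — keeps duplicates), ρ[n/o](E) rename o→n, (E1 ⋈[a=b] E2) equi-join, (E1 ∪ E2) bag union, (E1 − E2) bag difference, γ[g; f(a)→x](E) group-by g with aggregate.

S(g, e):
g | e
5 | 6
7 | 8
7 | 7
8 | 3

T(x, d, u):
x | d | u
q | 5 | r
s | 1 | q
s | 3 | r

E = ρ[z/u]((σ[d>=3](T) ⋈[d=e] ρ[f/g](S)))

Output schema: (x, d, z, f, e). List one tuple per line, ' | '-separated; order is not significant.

Stepwise |·|:
  T → 3
  σ[d>=3](T) → 2
  S → 4
  ρ[f/g](S) → 4
  (σ[d>=3](T) ⋈[d=e] ρ[f/g](S)) → 1
  ρ[z/u]((σ[d>=3](T) ⋈[d=e] ρ[f/g](S))) → 1

== RESULT ==
x | d | z | f | e
s | 3 | r | 8 | 3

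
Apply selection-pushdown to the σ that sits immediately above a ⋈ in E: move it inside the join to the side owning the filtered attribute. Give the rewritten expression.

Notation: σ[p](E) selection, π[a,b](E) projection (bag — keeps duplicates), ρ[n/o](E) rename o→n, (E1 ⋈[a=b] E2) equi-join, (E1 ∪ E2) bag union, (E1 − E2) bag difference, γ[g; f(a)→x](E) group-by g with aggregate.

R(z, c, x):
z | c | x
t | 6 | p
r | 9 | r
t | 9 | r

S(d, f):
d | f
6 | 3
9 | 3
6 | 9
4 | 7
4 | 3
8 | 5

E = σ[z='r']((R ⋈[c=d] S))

σ filters on z, owned by the left side.
E' = (σ[z='r'](R) ⋈[c=d] S)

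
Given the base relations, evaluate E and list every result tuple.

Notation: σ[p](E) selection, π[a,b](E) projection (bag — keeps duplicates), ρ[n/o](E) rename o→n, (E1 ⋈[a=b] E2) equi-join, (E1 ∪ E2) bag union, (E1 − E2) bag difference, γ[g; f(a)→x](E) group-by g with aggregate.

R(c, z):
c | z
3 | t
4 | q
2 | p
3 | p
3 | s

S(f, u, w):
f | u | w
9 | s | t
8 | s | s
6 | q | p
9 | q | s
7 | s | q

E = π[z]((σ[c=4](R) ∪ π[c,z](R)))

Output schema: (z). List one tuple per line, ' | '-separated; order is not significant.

Row counts bottom-up:
  R → 5
  σ[c=4](R) → 1
  R → 5
  π[c,z](R) → 5
  (σ[c=4](R) ∪ π[c,z](R)) → 6
  π[z]((σ[c=4](R) ∪ π[c,z](R))) → 6

== RESULT ==
z
p
p
q
q
s
t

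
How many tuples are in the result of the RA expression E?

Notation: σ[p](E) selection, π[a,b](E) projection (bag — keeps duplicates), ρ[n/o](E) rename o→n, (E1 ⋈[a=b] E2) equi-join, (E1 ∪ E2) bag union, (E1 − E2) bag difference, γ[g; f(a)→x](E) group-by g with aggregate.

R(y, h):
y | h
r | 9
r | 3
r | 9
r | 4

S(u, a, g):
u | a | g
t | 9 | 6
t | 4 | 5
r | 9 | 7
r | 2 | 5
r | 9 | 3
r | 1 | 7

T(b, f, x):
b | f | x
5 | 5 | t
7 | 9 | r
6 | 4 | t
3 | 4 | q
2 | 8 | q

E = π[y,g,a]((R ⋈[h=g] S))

Row counts bottom-up:
  R → 4
  S → 6
  (R ⋈[h=g] S) → 1
  π[y,g,a]((R ⋈[h=g] S)) → 1

|E| = 1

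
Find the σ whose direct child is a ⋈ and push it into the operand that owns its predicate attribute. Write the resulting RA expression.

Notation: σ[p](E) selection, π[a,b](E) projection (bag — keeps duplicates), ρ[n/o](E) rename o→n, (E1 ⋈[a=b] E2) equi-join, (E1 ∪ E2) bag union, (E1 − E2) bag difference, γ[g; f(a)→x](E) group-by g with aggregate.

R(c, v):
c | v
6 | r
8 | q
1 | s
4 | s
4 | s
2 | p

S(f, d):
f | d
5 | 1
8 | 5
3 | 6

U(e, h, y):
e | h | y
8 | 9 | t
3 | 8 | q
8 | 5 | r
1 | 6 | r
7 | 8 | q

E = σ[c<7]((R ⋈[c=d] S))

σ filters on c, owned by the left side.
E' = (σ[c<7](R) ⋈[c=d] S)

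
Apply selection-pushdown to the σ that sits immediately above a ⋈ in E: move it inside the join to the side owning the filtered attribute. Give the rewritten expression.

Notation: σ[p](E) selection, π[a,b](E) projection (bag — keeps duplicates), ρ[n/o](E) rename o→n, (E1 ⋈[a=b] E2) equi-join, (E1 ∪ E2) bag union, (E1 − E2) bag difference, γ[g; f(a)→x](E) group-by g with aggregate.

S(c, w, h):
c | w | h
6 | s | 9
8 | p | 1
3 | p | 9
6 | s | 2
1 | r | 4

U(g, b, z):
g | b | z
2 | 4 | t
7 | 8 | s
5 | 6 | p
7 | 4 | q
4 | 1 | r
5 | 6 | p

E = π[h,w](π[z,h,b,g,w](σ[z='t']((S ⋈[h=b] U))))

σ filters on z, owned by the right side.
E' = π[h,w](π[z,h,b,g,w]((S ⋈[h=b] σ[z='t'](U))))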